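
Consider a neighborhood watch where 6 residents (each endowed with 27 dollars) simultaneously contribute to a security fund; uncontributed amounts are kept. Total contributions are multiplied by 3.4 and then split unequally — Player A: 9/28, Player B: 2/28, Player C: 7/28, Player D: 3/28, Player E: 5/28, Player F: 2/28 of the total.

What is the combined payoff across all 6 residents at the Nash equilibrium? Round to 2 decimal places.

226.80 dollars

Each unit j contributes comes back to j as 3.4 × (j's share), so j prefers to contribute only if that share exceeds 1/3.4 = 0.2941; otherwise keeping the unit dominates.
Player A alone (share 9/28) is above the threshold, contributing 27; the remaining 5 contribute 0. Total contributed: 27.
The security fund pays out 3.4 × 27 = 91.80 in total (split across the unequal shares, but the aggregate is all that matters for the group sum).
The 5 free-riders keep 27 each, adding 135. Group total = 135 + 91.80 = 226.80.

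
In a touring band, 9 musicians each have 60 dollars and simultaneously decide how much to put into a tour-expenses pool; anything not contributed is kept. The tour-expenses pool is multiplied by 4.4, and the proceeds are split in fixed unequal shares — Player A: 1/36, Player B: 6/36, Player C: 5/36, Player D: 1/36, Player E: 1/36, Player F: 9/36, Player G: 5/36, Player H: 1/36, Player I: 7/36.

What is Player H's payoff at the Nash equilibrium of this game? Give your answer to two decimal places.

67.33 dollars

Each unit j contributes comes back to j as 4.4 × (j's share), so j prefers to contribute only if that share exceeds 1/4.4 = 0.2273; otherwise keeping the unit dominates.
Player F alone (share 9/36) is above the threshold, contributing 60; the remaining 8 contribute 0. Total contributed: 60.
Player H keeps 60 and receives 4.4 × 60 × 1/36 = 7.33 from the tour-expenses pool, for a payoff of 67.33.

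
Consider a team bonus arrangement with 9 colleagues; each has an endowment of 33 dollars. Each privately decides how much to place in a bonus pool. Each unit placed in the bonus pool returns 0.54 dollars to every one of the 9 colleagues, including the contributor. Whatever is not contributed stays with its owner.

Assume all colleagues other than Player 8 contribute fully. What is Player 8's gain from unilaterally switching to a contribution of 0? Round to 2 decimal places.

15.18 dollars

Switching from a contribution of 33 to 0 lets Player 8 keep an extra 33 dollars, but lowers the bonus pool by 33, which costs Player 8 their own share of that drop: 0.54 × 33 = 17.82.
Net gain = 33 − 17.82 = 15.18. The private return per contributed unit (0.54) is below 1, so free-riding is indeed the best response regardless of what the others do.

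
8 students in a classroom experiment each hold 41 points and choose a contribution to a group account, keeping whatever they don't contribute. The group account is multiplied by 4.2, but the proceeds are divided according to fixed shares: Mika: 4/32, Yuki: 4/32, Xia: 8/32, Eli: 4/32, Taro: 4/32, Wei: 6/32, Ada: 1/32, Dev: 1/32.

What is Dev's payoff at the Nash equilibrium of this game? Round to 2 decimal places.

46.38 points

For player j, contributing a unit is worthwhile iff 4.2 × (j's share) ≥ 1, i.e. iff j's share is at least 0.2381.
Only Xia (8/32) clears that bar, contributing 41; the remaining 7 contribute 0. Total contributed: 41.
Dev keeps 41 and receives 4.2 × 41 × 1/32 = 5.38 from the group account, for a payoff of 46.38.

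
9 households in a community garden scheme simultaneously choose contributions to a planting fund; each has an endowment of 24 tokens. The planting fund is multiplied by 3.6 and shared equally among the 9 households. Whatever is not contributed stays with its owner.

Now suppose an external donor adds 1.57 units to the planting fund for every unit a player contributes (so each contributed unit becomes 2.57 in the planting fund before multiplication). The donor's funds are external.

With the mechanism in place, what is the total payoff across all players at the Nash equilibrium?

With the mechanism, a contributed unit returns 3.6 × 2.57 / 9 = 1.0280 per unit of net cost to the contributor — now above 1 — so contributing fully is weakly dominant for every player.
So the Nash equilibrium is full contribution by all 9; the group earns 3.6 × 2.57 × 216 = 1998.43.

1998.43 tokens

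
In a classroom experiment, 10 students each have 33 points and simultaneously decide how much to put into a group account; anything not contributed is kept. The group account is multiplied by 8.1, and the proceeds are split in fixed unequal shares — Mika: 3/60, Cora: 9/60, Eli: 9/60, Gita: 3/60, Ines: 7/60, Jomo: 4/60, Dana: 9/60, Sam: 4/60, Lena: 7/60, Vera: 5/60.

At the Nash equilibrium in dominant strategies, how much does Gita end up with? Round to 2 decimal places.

A player with share s gets back 8.1·s per unit contributed, so full contribution is dominant for anyone with s > 1/8.1 = 0.1235 and zero contribution is dominant for anyone below.
Cora, Eli and Dana are above the threshold, contributing 33 each; the remaining 7 contribute 0. Total contributed: 99.
Gita keeps 33 and receives 8.1 × 99 × 3/60 = 40.10 from the group account, for a payoff of 73.10.

73.10 points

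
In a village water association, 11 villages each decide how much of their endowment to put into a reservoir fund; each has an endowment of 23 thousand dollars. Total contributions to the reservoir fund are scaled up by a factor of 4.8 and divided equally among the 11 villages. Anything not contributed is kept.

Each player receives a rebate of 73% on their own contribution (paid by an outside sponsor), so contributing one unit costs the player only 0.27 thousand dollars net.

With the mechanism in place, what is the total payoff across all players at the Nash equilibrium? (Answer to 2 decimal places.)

With the mechanism, a contributed unit returns (4.8/11) / 0.27 = 1.6162 per unit of net cost to the contributor — now above 1 — so contributing fully is weakly dominant for every player.
At the Nash equilibrium everyone contributes 23. Group total payoff = 11 × (23 × 0.73 + 4.8 × 23) = 1399.09.

1399.09 thousand dollars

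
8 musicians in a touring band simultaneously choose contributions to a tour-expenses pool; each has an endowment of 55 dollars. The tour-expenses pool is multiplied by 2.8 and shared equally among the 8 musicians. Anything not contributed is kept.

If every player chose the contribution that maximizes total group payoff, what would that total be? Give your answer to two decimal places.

1232.00 dollars

Each contributed unit returns 2.800 to the group as a whole (0.3500 to each of 8 players), which exceeds 1, so the social optimum is full contribution: group total = 2.800 × 440 = 1232.00.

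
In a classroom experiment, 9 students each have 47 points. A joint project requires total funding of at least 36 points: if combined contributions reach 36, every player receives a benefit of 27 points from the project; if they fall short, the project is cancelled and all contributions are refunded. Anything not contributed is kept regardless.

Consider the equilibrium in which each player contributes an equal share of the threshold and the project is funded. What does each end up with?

Equal share of the threshold: 36/9 = 4.
At this profile no one gains by cutting their contribution: any cut drops the total below 36, the project is cancelled, contributions are refunded, and the deviator ends with 47, which is less than 47 − 4 + 27 = 70. Contributing more than 4 just wastes the excess. So contributing exactly 4 is a best response.
Each player's payoff: 47 − 4 + 27 = 70.

70 points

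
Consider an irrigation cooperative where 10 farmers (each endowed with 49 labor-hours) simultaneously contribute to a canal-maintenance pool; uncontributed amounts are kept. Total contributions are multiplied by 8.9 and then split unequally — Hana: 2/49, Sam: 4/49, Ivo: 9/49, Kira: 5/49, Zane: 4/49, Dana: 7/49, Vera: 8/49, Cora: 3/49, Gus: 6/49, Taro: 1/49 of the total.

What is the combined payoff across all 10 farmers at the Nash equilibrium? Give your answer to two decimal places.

Player j's private return per contributed unit is 8.9 × (j's share). Contributing is weakly dominant for j when that share is at least 1/8.9 = 0.1124, and contributing 0 is dominant otherwise.
Ivo, Dana, Vera and Gus are above the threshold, contributing 49 each; the remaining 6 contribute 0. Total contributed: 196.
The canal-maintenance pool pays out 8.9 × 196 = 1744.40 in total (split across the unequal shares, but the aggregate is all that matters for the group sum).
The 6 free-riders keep 49 each, adding 294. Group total = 294 + 1744.40 = 2038.40.

2038.40 labor-hours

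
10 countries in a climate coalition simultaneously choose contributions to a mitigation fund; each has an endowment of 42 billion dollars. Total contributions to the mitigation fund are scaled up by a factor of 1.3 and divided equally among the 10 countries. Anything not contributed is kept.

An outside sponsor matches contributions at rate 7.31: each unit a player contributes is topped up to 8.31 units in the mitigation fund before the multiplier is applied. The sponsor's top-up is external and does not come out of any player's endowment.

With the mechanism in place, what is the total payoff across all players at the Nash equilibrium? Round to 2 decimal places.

4537.26 billion dollars

Under the mechanism each unit contributed yields 1.3 × 8.31 / 10 = 1.0803 back to its contributor per unit of net cost, which exceeds 1, making full contribution the dominant choice for everyone.
So the Nash equilibrium is full contribution by all 10; the group earns 1.3 × 8.31 × 420 = 4537.26.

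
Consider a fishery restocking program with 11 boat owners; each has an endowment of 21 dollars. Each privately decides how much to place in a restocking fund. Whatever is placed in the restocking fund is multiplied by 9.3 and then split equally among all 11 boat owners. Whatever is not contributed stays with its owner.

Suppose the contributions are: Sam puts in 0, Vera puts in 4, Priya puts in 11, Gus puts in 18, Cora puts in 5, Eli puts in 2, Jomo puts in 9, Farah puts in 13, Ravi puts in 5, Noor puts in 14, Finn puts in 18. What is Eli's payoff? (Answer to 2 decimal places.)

Total contributed: 0 + 4 + 11 + 18 + 5 + 2 + 9 + 13 + 5 + 14 + 18 = 99.
Each receives 9.3 × 99 / 11 = 83.70 from the restocking fund.
Eli keeps 21 − 2 = 19, so Eli's payoff is 19 + 83.70 = 102.70.

102.70 dollars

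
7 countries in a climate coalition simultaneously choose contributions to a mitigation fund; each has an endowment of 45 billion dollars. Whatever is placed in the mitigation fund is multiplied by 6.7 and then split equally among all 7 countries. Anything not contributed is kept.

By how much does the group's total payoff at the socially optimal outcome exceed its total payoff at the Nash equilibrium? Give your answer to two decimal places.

1795.50 billion dollars

Each contributed unit returns 6.7/7 = 0.9571 to its contributor — below 1 — so contributing 0 is dominant for every player. At the Nash equilibrium everyone keeps their 45, and the group total is 7 × 45 = 315.
Each contributed unit returns 6.700 to the group as a whole (0.9571 to each of 7 players), which exceeds 1, so the social optimum is full contribution: group total = 6.700 × 315 = 2110.50.
Efficiency loss = 2110.50 − 315 = 1795.50.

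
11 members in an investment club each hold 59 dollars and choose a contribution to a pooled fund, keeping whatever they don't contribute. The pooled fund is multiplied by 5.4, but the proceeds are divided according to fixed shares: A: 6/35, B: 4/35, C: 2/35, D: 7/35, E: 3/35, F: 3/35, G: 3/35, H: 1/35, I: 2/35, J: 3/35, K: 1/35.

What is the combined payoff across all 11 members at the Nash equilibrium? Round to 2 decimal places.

908.60 dollars

For player j, contributing a unit is worthwhile iff 5.4 × (j's share) ≥ 1, i.e. iff j's share is at least 0.1852.
The only share above 0.1852 is D's 7/35, contributing 59; the remaining 10 contribute 0. Total contributed: 59.
The pooled fund pays out 5.4 × 59 = 318.60 in total (split across the unequal shares, but the aggregate is all that matters for the group sum).
The 10 free-riders keep 59 each, adding 590. Group total = 590 + 318.60 = 908.60.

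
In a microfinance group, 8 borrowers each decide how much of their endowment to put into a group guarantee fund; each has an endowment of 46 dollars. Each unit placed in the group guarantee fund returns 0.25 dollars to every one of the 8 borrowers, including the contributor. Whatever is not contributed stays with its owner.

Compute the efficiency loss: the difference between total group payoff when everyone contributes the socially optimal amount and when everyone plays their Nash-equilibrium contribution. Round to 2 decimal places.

The private return per contributed unit is 0.25 < 1, so contributing 0 is dominant for every player. At the Nash equilibrium everyone keeps their 46, and the group total is 8 × 46 = 368.
Each contributed unit returns 2.000 to the group as a whole (0.25 to each of 8 players), which exceeds 1, so the social optimum is full contribution: group total = 2.000 × 368 = 736.00.
Efficiency loss = 736.00 − 368 = 368.00.

368.00 dollars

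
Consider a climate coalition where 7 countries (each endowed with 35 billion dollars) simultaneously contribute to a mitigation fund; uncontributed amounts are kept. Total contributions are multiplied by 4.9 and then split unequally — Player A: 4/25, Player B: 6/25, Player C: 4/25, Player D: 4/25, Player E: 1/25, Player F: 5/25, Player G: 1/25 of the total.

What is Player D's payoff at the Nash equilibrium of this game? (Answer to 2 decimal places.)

62.44 billion dollars

Each unit j contributes comes back to j as 4.9 × (j's share), so j prefers to contribute only if that share exceeds 1/4.9 = 0.2041; otherwise keeping the unit dominates.
Player B alone (share 6/25) is above the threshold, contributing 35; the remaining 6 contribute 0. Total contributed: 35.
Player D keeps 35 and receives 4.9 × 35 × 4/25 = 27.44 from the mitigation fund, for a payoff of 62.44.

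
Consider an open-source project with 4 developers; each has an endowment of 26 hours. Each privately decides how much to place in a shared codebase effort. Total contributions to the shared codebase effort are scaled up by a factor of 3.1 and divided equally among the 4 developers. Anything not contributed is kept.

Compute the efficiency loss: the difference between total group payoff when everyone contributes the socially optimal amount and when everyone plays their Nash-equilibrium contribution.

218.40 hours

Each contributed unit returns 3.1/4 = 0.7750 to its contributor — below 1 — so contributing 0 is dominant for every player. At the Nash equilibrium everyone keeps their 26, and the group total is 4 × 26 = 104.
Each contributed unit returns 3.100 to the group as a whole (0.7750 to each of 4 players), which exceeds 1, so the social optimum is full contribution: group total = 3.100 × 104 = 322.40.
Efficiency loss = 322.40 − 104 = 218.40.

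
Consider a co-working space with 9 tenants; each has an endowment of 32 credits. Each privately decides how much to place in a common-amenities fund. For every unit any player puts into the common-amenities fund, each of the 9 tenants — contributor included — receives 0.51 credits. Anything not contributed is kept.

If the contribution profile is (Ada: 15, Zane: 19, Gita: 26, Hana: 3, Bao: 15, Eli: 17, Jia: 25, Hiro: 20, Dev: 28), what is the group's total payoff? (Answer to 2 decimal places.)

891.12 credits

Total contributed: 15 + 19 + 26 + 3 + 15 + 17 + 25 + 20 + 28 = 168; total kept: 9 × 32 − 168 = 120.
The common-amenities fund pays out 0.51 × 9 × 168 = 771.12 in aggregate.
Group total = 120 + 771.12 = 891.12.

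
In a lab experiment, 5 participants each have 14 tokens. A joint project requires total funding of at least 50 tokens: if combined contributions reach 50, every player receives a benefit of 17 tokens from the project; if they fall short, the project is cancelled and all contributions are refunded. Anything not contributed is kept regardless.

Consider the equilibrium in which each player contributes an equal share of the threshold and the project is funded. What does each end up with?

Equal share of the threshold: 50/5 = 10.
At this profile no one gains by cutting their contribution: any cut drops the total below 50, the project is cancelled, contributions are refunded, and the deviator ends with 14, which is less than 14 − 10 + 17 = 21. Contributing more than 10 just wastes the excess. So contributing exactly 10 is a best response.
Each player's payoff: 14 − 10 + 17 = 21.

21 tokens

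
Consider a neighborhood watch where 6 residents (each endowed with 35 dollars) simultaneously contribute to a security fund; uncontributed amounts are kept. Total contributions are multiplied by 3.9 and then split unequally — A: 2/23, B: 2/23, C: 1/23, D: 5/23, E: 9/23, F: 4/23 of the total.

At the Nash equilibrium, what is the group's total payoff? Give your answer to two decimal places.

311.50 dollars

For player j, contributing a unit is worthwhile iff 3.9 × (j's share) ≥ 1, i.e. iff j's share is at least 0.2564.
The only share above 0.2564 is E's 9/23, contributing 35; the remaining 5 contribute 0. Total contributed: 35.
The security fund pays out 3.9 × 35 = 136.50 in total (split across the unequal shares, but the aggregate is all that matters for the group sum).
The 5 free-riders keep 35 each, adding 175. Group total = 175 + 136.50 = 311.50.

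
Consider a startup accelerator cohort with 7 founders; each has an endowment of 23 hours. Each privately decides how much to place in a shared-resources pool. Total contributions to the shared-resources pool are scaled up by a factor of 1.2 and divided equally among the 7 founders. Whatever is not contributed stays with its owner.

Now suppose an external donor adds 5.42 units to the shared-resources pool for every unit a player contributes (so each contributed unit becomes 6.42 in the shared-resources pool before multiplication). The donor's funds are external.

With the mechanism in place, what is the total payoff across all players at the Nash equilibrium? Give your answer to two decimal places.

1240.34 hours

The effective private return per unit is now 1.2 × 6.42 / 7 = 1.1006 > 1, so every player's dominant strategy flips to full contribution.
So the Nash equilibrium is full contribution by all 7; the group earns 1.2 × 6.42 × 161 = 1240.34.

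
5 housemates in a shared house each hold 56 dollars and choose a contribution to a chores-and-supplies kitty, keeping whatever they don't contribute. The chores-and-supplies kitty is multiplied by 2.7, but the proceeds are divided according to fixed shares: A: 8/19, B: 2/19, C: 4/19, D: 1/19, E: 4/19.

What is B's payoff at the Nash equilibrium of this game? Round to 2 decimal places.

Each unit j contributes comes back to j as 2.7 × (j's share), so j prefers to contribute only if that share exceeds 1/2.7 = 0.3704; otherwise keeping the unit dominates.
Only A (8/19) clears that bar, contributing 56; the remaining 4 contribute 0. Total contributed: 56.
B keeps 56 and receives 2.7 × 56 × 2/19 = 15.92 from the chores-and-supplies kitty, for a payoff of 71.92.

71.92 dollars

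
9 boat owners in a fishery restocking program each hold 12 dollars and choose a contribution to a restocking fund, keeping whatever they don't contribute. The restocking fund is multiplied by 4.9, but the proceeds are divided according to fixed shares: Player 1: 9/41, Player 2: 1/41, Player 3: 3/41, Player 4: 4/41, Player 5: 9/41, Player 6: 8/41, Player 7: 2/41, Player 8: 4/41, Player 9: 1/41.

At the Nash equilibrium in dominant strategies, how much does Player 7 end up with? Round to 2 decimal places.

Each unit j contributes comes back to j as 4.9 × (j's share), so j prefers to contribute only if that share exceeds 1/4.9 = 0.2041; otherwise keeping the unit dominates.
Player 1 and Player 5 clear that bar, contributing 12 each; the remaining 7 contribute 0. Total contributed: 24.
Player 7 keeps 12 and receives 4.9 × 24 × 2/41 = 5.74 from the restocking fund, for a payoff of 17.74.

17.74 dollars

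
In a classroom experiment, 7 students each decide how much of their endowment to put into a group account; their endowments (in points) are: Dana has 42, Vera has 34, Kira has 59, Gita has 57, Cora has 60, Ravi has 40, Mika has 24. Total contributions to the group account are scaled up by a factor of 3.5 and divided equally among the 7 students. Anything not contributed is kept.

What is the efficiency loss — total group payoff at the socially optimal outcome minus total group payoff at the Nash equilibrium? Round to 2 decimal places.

790.00 points

The private return per contributed unit is 3.5/7 = 0.5000 < 1 for every player regardless of endowment, so the Nash equilibrium is zero contribution and the group total is Σ E_j = 42 + 34 + 59 + 57 + 60 + 40 + 24 = 316.
Each contributed unit returns 3.500 to the group, so the social optimum is full contribution by everyone: group total = 3.500 × 316 = 1106.00.
Efficiency loss = (3.500 − 1) × 316 = 790.00.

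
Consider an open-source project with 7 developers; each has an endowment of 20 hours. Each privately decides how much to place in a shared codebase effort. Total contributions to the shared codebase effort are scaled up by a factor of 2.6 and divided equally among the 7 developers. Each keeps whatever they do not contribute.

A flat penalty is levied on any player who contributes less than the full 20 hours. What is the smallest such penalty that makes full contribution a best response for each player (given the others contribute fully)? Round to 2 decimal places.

Given the others contribute fully, the best deviation is to contribute 0 (any partial contribution still incurs the fine and gives up units whose private return 0.3714 is below 1).
Deviating from 20 to 0 saves 20 hours but forfeits the deviator's share of the drop in the shared codebase effort: 2.6/7 × 20 = 7.43.
So the deviation gain is 20 − 7.43 = 12.57, and the fine must be at least 12.57 hours to wipe it out.

12.57 hours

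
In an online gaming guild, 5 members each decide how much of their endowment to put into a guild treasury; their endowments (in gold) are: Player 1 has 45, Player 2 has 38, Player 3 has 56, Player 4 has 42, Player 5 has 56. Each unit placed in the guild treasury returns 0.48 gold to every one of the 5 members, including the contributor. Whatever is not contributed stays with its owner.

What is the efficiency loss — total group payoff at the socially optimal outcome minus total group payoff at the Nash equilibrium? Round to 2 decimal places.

331.80 gold

The private return per contributed unit is 0.48 < 1 for everyone, so the Nash equilibrium is zero contribution and the group total is Σ E_j = 45 + 38 + 56 + 42 + 56 = 237.
Each contributed unit returns 2.400 to the group, so the social optimum is full contribution by everyone: group total = 2.400 × 237 = 568.80.
Efficiency loss = (2.400 − 1) × 237 = 331.80.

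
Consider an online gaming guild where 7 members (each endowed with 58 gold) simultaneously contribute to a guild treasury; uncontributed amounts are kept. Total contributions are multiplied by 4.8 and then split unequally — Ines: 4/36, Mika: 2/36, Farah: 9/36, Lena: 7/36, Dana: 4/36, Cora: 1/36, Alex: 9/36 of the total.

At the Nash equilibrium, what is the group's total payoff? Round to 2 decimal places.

Player j's private return per contributed unit is 4.8 × (j's share). Contributing is weakly dominant for j when that share is at least 1/4.8 = 0.2083, and contributing 0 is dominant otherwise.
The shares above 0.2083 belong to Farah and Alex, contributing 58 each; the remaining 5 contribute 0. Total contributed: 116.
The guild treasury pays out 4.8 × 116 = 556.80 in total (split across the unequal shares, but the aggregate is all that matters for the group sum).
The 5 free-riders keep 58 each, adding 290. Group total = 290 + 556.80 = 846.80.

846.80 gold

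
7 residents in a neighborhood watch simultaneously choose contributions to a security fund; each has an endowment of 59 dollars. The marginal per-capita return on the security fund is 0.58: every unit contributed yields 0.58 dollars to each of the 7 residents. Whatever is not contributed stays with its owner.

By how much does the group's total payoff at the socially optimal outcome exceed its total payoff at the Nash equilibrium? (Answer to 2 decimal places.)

1263.78 dollars

The private return per contributed unit is 0.58 < 1, so contributing 0 is dominant for every player. At the Nash equilibrium everyone keeps their 59, and the group total is 7 × 59 = 413.
Each contributed unit returns 4.060 to the group as a whole (0.58 to each of 7 players), which exceeds 1, so the social optimum is full contribution: group total = 4.060 × 413 = 1676.78.
Efficiency loss = 1676.78 − 413 = 1263.78.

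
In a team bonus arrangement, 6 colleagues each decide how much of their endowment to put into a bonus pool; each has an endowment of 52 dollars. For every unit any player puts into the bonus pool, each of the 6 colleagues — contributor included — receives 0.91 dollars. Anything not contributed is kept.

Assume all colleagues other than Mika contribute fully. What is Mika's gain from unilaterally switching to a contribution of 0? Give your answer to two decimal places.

Switching from a contribution of 52 to 0 lets Mika keep an extra 52 dollars, but lowers the bonus pool by 52, which costs Mika their own share of that drop: 0.91 × 52 = 47.32.
Net gain = 52 − 47.32 = 4.68. The private return per contributed unit (0.91) is below 1, so free-riding is indeed the best response regardless of what the others do.

4.68 dollars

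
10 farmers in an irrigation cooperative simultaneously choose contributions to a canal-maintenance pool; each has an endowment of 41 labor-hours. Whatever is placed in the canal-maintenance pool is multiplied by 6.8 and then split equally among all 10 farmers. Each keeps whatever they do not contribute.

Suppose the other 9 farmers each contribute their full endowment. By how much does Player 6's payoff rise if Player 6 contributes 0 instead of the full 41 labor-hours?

13.12 labor-hours

Switching from a contribution of 41 to 0 lets Player 6 keep an extra 41 labor-hours, but lowers the canal-maintenance pool by 41, which costs Player 6 their own share of that drop: 6.8/10 × 41 = 27.88.
Net gain = 41 − 27.88 = 13.12. The private return per contributed unit (0.6800) is below 1, so free-riding is indeed the best response regardless of what the others do.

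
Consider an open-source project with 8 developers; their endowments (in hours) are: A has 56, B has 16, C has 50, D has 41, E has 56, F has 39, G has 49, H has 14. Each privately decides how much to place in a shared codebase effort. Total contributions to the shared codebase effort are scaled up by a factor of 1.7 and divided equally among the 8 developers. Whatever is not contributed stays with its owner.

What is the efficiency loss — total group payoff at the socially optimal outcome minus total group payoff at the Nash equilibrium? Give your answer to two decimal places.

The private return per contributed unit is 1.7/8 = 0.2125 < 1 for every player regardless of endowment, so the Nash equilibrium is zero contribution and the group total is Σ E_j = 56 + 16 + 50 + 41 + 56 + 39 + 49 + 14 = 321.
Each contributed unit returns 1.700 to the group, so the social optimum is full contribution by everyone: group total = 1.700 × 321 = 545.70.
Efficiency loss = (1.700 − 1) × 321 = 224.70.

224.70 hours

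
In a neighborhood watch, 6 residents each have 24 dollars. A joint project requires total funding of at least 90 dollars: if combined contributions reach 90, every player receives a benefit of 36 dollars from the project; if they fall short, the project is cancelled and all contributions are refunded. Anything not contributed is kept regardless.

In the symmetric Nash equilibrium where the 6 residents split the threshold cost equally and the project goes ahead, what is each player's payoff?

Equal share of the threshold: 90/6 = 15.
At this profile no one gains by cutting their contribution: any cut drops the total below 90, the project is cancelled, contributions are refunded, and the deviator ends with 24, which is less than 24 − 15 + 36 = 45. Contributing more than 15 just wastes the excess. So contributing exactly 15 is a best response.
Each player's payoff: 24 − 15 + 36 = 45.

45 dollars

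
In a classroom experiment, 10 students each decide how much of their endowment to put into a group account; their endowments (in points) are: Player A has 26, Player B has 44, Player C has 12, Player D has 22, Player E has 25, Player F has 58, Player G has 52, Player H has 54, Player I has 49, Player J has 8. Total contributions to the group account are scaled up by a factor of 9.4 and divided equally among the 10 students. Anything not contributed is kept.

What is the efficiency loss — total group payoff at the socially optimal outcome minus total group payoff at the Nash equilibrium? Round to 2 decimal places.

The private return per contributed unit is 9.4/10 = 0.9400 < 1 for every player regardless of endowment, so the Nash equilibrium is zero contribution and the group total is Σ E_j = 26 + 44 + 12 + 22 + 25 + 58 + 52 + 54 + 49 + 8 = 350.
Each contributed unit returns 9.400 to the group, so the social optimum is full contribution by everyone: group total = 9.400 × 350 = 3290.00.
Efficiency loss = (9.400 − 1) × 350 = 2940.00.

2940.00 points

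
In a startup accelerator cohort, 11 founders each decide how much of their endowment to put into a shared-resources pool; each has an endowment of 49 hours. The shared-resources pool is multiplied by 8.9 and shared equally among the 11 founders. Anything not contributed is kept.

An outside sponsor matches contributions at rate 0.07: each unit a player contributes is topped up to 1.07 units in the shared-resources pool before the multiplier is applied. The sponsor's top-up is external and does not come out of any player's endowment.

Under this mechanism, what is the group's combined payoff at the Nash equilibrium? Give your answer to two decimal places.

Even with the mechanism, each unit contributed returns only 8.9 × 1.07 / 11 = 0.8657 per unit of net cost, so contributing nothing is still dominant.
Everyone keeps their endowment and the group total is 11 × 49 = 539.

539.00 hours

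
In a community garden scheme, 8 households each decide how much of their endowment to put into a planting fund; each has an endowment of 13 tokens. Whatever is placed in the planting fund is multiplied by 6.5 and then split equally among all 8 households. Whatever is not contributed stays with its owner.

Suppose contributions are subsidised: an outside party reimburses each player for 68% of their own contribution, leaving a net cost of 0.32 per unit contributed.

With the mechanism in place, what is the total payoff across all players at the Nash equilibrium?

Under the mechanism each unit contributed yields (6.5/8) / 0.32 = 2.5391 back to its contributor per unit of net cost, which exceeds 1, making full contribution the dominant choice for everyone.
At the Nash equilibrium everyone contributes 13. Group total payoff = 8 × (13 × 0.68 + 6.5 × 13) = 746.72.

746.72 tokens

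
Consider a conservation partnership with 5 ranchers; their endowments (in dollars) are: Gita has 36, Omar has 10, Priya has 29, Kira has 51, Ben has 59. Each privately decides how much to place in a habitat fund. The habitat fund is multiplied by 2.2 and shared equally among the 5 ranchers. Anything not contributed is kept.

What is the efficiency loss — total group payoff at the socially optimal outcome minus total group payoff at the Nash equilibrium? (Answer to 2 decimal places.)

The private return per contributed unit is 2.2/5 = 0.4400 < 1 for every player regardless of endowment, so the Nash equilibrium is zero contribution and the group total is Σ E_j = 36 + 10 + 29 + 51 + 59 = 185.
Each contributed unit returns 2.200 to the group, so the social optimum is full contribution by everyone: group total = 2.200 × 185 = 407.00.
Efficiency loss = (2.200 − 1) × 185 = 222.00.

222.00 dollars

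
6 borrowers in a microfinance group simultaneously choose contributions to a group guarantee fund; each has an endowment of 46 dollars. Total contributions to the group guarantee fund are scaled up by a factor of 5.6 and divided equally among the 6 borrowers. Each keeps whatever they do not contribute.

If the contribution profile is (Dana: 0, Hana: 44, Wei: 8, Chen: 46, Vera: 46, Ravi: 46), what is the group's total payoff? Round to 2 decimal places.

Total contributed: 0 + 44 + 8 + 46 + 46 + 46 = 190; total kept: 6 × 46 − 190 = 86.
The group guarantee fund pays out 5.6 × 190 = 1064.00 in aggregate.
Group total = 86 + 1064.00 = 1150.00.

1150.00 dollars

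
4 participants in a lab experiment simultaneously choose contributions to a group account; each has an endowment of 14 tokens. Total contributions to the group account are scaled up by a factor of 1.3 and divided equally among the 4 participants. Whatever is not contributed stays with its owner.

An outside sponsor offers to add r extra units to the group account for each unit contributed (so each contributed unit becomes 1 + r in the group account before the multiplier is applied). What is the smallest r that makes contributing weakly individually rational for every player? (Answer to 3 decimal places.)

With matching at rate r, one contributed unit becomes (1 + r) in the group account and returns 1.3 × (1 + r) / 4 to the contributor.
Setting this equal to 1: 1 + r = 4/1.3 = 3.0769.
So the minimum matching rate is r = 3.0769 − 1 = 2.077.

2.077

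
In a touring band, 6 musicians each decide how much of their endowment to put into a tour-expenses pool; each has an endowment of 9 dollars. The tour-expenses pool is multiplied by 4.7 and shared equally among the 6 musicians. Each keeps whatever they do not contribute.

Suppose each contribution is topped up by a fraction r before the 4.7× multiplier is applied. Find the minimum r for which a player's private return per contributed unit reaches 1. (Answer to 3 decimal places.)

With matching at rate r, one contributed unit becomes (1 + r) in the tour-expenses pool and returns 4.7 × (1 + r) / 6 to the contributor.
Setting this equal to 1: 1 + r = 6/4.7 = 1.2766.
So the minimum matching rate is r = 1.2766 − 1 = 0.277.

0.277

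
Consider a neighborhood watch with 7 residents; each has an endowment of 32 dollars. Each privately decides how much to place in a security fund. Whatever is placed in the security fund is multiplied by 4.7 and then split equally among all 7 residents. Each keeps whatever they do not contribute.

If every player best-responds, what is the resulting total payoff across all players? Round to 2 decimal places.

Each contributed unit returns 4.7/7 = 0.6714 to its contributor — below 1 — so contributing 0 is dominant for every player. At the Nash equilibrium everyone keeps their 32, and the group total is 7 × 32 = 224.

224.00 dollars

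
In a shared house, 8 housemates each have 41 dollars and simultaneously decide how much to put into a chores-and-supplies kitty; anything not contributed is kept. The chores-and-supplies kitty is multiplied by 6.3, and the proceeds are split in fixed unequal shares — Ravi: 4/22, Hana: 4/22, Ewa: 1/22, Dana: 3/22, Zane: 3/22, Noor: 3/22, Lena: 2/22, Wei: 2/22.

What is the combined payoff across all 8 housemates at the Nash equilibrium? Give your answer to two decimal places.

762.60 dollars

Player j's private return per contributed unit is 6.3 × (j's share). Contributing is weakly dominant for j when that share is at least 1/6.3 = 0.1587, and contributing 0 is dominant otherwise.
Ravi and Hana clear that bar, contributing 41 each; the remaining 6 contribute 0. Total contributed: 82.
The chores-and-supplies kitty pays out 6.3 × 82 = 516.60 in total (split across the unequal shares, but the aggregate is all that matters for the group sum).
The 6 free-riders keep 41 each, adding 246. Group total = 246 + 516.60 = 762.60.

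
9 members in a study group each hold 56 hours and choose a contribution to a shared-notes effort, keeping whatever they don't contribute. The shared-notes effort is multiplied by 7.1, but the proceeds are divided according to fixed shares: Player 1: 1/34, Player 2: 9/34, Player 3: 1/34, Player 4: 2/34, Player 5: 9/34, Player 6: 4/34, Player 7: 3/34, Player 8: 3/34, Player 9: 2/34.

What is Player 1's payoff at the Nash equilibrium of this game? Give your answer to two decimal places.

A player with share s gets back 7.1·s per unit contributed, so full contribution is dominant for anyone with s > 1/7.1 = 0.1408 and zero contribution is dominant for anyone below.
Player 2 and Player 5 are above the threshold, contributing 56 each; the remaining 7 contribute 0. Total contributed: 112.
Player 1 keeps 56 and receives 7.1 × 112 × 1/34 = 23.39 from the shared-notes effort, for a payoff of 79.39.

79.39 hours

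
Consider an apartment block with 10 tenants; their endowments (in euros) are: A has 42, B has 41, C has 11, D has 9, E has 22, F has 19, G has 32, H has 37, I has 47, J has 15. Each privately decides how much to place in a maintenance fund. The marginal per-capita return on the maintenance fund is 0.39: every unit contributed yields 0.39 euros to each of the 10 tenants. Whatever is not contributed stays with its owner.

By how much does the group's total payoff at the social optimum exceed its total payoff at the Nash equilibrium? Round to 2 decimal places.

The private return per contributed unit is 0.39 < 1 for everyone, so the Nash equilibrium is zero contribution and the group total is Σ E_j = 42 + 41 + 11 + 9 + 22 + 19 + 32 + 37 + 47 + 15 = 275.
Each contributed unit returns 3.900 to the group, so the social optimum is full contribution by everyone: group total = 3.900 × 275 = 1072.50.
Efficiency loss = (3.900 − 1) × 275 = 797.50.

797.50 euros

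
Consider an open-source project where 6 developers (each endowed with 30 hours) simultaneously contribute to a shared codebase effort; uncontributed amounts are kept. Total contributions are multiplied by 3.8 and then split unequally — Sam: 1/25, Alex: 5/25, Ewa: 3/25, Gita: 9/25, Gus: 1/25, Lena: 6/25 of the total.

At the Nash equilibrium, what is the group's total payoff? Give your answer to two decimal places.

A player with share s gets back 3.8·s per unit contributed, so full contribution is dominant for anyone with s > 1/3.8 = 0.2632 and zero contribution is dominant for anyone below.
The only share above 0.2632 is Gita's 9/25, contributing 30; the remaining 5 contribute 0. Total contributed: 30.
The shared codebase effort pays out 3.8 × 30 = 114.00 in total (split across the unequal shares, but the aggregate is all that matters for the group sum).
The 5 free-riders keep 30 each, adding 150. Group total = 150 + 114.00 = 264.00.

264.00 hours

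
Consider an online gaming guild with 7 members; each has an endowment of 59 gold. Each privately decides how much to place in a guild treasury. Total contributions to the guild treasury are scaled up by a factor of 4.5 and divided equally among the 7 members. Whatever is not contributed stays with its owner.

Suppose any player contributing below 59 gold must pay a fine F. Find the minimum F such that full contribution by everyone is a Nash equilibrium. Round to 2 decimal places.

21.07 gold

Given the others contribute fully, the best deviation is to contribute 0 (any partial contribution still incurs the fine and gives up units whose private return 0.6429 is below 1).
Deviating from 59 to 0 saves 59 gold but forfeits the deviator's share of the drop in the guild treasury: 4.5/7 × 59 = 37.93.
So the deviation gain is 59 − 37.93 = 21.07, and the fine must be at least 21.07 gold to wipe it out.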